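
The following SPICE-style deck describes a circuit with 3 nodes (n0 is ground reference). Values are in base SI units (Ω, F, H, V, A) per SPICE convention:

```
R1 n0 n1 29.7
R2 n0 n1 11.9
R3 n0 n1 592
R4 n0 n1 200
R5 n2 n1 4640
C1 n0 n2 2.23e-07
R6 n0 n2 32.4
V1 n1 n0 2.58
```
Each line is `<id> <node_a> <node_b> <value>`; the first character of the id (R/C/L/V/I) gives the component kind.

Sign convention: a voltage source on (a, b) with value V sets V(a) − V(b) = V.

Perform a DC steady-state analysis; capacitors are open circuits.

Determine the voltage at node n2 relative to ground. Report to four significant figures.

0.01789 V

Element admittances at DC:
  Y(R1) = 0.03367 S between n0,n1
  Y(R2) = 0.08403 S between n0,n1
  Y(R3) = 0.001689 S between n0,n1
  Y(R4) = 0.005000 S between n0,n1
  Y(R5) = 0.0002155 S between n2,n1
  Y(C1) = 0.000 S between n0,n2
  Y(R6) = 0.03086 S between n0,n2
  V1: constraint V(n1)−V(n0) = 2.58
Assemble and solve the 3×3 MNA system:
  V(n1)=2.580  V(n2)=0.01789
  i(V1)=-0.3215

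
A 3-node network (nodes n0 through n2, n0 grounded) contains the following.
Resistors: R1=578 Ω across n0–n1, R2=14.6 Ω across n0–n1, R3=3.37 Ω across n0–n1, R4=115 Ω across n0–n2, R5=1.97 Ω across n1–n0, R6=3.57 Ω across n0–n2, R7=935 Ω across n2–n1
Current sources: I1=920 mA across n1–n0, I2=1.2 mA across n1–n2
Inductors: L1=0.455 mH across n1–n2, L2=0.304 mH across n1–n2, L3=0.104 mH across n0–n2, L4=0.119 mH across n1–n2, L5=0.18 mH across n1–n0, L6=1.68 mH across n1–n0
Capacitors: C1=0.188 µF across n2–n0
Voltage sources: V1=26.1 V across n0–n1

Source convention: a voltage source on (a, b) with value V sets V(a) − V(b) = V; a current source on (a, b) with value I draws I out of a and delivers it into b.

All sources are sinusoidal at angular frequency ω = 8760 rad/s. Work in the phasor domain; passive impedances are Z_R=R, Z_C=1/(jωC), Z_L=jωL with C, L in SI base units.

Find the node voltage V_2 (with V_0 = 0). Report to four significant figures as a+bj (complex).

Apply KCL at each of the 2 non-ground nodes and solve the resulting linear system.
Node n1: branches {R1, I1, R2, L1, L2, R3, L4, L5, R5, I2, L6, R7, V1} → V_1 = -26.10+0.000j
Node n2: branches {L1, L2, L3, R4, L4, I2, R6, C1, R7} → V_2 = -15.26+1.639j
Source currents: i(V1)=-24.52+35.52j

-15.26+1.639j V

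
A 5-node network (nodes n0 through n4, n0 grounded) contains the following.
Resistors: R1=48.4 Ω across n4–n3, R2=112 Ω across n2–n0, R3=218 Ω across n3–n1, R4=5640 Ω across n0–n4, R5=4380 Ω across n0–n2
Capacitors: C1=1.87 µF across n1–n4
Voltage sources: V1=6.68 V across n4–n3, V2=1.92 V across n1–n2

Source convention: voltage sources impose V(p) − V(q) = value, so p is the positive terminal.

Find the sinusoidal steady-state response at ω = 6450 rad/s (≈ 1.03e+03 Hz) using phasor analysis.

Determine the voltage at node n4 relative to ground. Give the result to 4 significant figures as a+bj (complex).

Apply KCL at each of the 4 non-ground nodes and solve the resulting linear system.
Node n1: branches {R3, C1, V2} → V_1 = 1.867+0.04130j
Node n2: branches {R2, R5, V2} → V_2 = -0.05277+0.04130j
Node n3: branches {R1, R3, V1} → V_3 = -3.955-2.133j
Node n4: branches {R1, C1, R4, V1} → V_4 = 2.725-2.133j
Source currents: i(V1)=-0.1647-0.009973j, i(V2)=-0.0004832+0.0003781j

2.725-2.133j V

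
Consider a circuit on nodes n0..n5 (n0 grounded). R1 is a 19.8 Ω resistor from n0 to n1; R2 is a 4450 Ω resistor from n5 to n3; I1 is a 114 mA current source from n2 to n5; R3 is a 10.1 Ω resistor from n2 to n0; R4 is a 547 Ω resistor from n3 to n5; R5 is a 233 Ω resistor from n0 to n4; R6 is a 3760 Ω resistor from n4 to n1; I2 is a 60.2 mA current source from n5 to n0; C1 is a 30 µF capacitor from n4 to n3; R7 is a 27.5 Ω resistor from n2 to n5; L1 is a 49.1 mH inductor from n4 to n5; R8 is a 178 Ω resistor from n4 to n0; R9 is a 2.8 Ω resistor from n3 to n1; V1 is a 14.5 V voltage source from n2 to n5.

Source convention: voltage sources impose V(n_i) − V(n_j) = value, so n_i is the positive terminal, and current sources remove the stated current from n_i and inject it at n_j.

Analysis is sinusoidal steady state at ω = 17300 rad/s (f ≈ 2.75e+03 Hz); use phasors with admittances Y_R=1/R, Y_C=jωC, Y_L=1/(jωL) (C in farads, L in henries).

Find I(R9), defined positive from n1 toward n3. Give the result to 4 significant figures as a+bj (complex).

0.02454-0.01304j A

Element admittances at ω=17300 rad/s:
  Y(R1) = 0.05051+0.000j S between n0,n1
  Y(R2) = 0.0002247+0.000j S between n5,n3
  I1: injects 0.114 A into n5 (from n2)
  Y(R3) = 0.09901+0.000j S between n2,n0
  Y(R4) = 0.001828+0.000j S between n3,n5
  Y(R5) = 0.004292+0.000j S between n0,n4
  Y(R6) = 0.0002660+0.000j S between n4,n1
  I2: injects 0.0602 A into n0 (from n5)
  Y(C1) = 0.000+0.5190j S between n4,n3
  Y(R7) = 0.03636+0.000j S between n2,n5
  Y(L1) = 0.000-0.001177j S between n4,n5
  Y(R8) = 0.005618+0.000j S between n4,n0
  Y(R9) = 0.3571+0.000j S between n3,n1
  V1: constraint V(n2)−V(n5) = 14.5
Assemble and solve the 6×6 MNA system:
  V(n1)=-0.4861+0.2583j  V(n2)=-0.3072-0.1603j  V(n3)=-0.5548+0.2948j  V(n4)=-0.5279+0.2857j  V(n5)=-14.81-0.1603j
  i(V1)=-0.6109+0.01588j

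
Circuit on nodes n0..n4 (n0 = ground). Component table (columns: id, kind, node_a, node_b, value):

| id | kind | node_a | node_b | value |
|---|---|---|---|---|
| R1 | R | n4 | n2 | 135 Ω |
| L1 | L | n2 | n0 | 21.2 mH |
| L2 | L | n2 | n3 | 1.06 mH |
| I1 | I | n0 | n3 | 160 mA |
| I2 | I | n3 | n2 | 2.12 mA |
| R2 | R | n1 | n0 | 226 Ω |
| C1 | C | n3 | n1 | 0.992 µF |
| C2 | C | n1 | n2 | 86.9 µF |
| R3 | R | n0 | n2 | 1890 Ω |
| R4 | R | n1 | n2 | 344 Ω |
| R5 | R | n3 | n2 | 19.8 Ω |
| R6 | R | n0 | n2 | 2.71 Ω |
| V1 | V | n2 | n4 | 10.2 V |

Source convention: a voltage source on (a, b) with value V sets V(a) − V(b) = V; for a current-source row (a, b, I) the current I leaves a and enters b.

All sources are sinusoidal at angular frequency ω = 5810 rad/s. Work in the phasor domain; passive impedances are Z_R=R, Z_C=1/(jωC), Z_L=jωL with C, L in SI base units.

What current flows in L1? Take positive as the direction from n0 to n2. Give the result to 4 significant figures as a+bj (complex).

-7.402e-05+0.003472j A

Apply KCL at each of the 4 non-ground nodes and solve the resulting linear system.
Node n1: branches {R2, C1, C2, R4} → V_1 = 0.4307+0.02317j
Node n2: branches {R1, L1, L2, I2, C2, R3, R4, R5, R6, V1} → V_2 = 0.4276+0.009118j
Node n3: branches {L2, I1, I2, C1, R5} → V_3 = 0.7218+0.9218j
Node n4: branches {R1, V1} → V_4 = -9.772+0.009118j
Source currents: i(V1)=-0.07556+0.000j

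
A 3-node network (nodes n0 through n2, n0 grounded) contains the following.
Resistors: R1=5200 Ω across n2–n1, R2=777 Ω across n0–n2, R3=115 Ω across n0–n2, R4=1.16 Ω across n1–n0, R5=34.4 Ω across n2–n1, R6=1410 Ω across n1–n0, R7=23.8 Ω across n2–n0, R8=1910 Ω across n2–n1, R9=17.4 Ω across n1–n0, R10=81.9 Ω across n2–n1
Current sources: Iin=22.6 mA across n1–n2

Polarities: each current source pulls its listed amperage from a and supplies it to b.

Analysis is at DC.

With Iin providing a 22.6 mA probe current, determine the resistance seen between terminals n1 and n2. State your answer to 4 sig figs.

R_eq = 10.96 Ω

Element admittances at DC:
  Y(R1) = 0.0001923 S between n2,n1
  Y(R2) = 0.001287 S between n0,n2
  Y(R3) = 0.008696 S between n0,n2
  Y(R4) = 0.8621 S between n1,n0
  Y(R5) = 0.02907 S between n2,n1
  Y(R6) = 0.0007092 S between n1,n0
  Y(R7) = 0.04202 S between n2,n0
  Y(R8) = 0.0005236 S between n2,n1
  Y(R9) = 0.05747 S between n1,n0
  Y(R10) = 0.01221 S between n2,n1
  Iin: injects 0.0226 A into n2 (from n1)
Assemble and solve the 2×2 MNA system:
  V(n1)=-0.01325  V(n2)=0.2345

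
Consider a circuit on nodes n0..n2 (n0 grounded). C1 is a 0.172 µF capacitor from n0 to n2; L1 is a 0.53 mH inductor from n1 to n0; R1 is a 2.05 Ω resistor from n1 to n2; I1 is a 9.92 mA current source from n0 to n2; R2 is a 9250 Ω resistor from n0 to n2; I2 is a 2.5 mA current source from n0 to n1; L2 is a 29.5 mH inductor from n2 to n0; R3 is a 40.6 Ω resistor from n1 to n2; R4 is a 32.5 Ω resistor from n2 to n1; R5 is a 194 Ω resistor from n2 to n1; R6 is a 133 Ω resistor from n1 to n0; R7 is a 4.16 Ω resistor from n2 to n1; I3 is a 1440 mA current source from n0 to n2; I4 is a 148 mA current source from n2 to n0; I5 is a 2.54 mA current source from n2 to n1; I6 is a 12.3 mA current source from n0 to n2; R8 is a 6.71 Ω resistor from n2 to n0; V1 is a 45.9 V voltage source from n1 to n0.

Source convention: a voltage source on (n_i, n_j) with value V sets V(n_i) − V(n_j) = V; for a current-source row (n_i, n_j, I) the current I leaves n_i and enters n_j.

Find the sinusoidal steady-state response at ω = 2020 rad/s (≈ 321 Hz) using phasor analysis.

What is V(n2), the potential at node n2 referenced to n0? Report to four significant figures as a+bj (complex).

Apply KCL at each of the 2 non-ground nodes and solve the resulting linear system.
Node n1: branches {L1, R1, I2, R3, R4, R5, R6, R7, I5, V1} → V_1 = 45.90+0.000j
Node n2: branches {C1, R1, I1, R2, L2, R3, R4, R5, R7, I3, I4, I5, I6, R8} → V_2 = 39.99+0.7007j
Source currents: i(V1)=-5.004+43.43j

39.99+0.7007j V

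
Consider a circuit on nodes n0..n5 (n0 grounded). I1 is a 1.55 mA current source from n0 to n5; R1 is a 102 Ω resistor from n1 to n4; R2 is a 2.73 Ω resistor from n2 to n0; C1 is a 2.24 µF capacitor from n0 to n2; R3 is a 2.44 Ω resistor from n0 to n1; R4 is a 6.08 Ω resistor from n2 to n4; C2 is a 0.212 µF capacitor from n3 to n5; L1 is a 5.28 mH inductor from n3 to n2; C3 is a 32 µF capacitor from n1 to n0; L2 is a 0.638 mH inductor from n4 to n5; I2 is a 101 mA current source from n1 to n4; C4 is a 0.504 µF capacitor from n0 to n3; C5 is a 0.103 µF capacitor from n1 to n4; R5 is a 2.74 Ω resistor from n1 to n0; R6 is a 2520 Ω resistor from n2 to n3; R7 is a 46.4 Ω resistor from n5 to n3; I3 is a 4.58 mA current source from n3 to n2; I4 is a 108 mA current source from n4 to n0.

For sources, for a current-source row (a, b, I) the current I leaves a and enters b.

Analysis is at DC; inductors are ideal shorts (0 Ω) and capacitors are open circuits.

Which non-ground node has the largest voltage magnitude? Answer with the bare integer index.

Element admittances at DC:
  I1: injects 0.00155 A into n5 (from n0)
  Y(R1) = 0.009804 S between n1,n4
  Y(R2) = 0.3663 S between n2,n0
  Y(C1) = 0.000 S between n0,n2
  Y(R3) = 0.4098 S between n0,n1
  Y(R4) = 0.1645 S between n2,n4
  Y(C2) = 0.000 S between n3,n5
  L1: short n3↔n2 (DC inductor)
  Y(C3) = 0.000 S between n1,n0
  L2: short n4↔n5 (DC inductor)
  I2: injects 0.101 A into n4 (from n1)
  Y(C4) = 0.000 S between n0,n3
  Y(C5) = 0.000 S between n1,n4
  Y(R5) = 0.3650 S between n1,n0
  Y(R6) = 0.0003968 S between n2,n3
  Y(R7) = 0.02155 S between n5,n3
  I3: injects 0.00458 A into n2 (from n3)
  I4: injects 0.108 A into n0 (from n4)
Assemble and solve the 7×7 MNA system:
  V(n1)=-0.1294  V(n2)=-0.01699  V(n3)=-0.01699  V(n4)=-0.05045  V(n5)=-0.05045
  i(L1)=-0.005301  i(L2)=-0.002271

1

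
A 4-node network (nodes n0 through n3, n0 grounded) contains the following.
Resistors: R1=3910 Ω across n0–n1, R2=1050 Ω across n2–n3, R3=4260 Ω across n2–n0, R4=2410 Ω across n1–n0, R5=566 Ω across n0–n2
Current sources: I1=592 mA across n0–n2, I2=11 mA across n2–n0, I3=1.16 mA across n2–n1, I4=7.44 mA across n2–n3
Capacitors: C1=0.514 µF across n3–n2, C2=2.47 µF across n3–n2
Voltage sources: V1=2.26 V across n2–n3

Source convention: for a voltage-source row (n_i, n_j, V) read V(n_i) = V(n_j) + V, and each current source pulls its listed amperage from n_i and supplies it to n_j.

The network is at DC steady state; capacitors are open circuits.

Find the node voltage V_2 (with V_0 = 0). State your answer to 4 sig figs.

Element admittances at DC:
  Y(R1) = 0.0002558 S between n0,n1
  I1: injects 0.592 A into n2 (from n0)
  Y(R2) = 0.0009524 S between n2,n3
  Y(C1) = 0.000 S between n3,n2
  I2: injects 0.011 A into n0 (from n2)
  Y(R3) = 0.0002347 S between n2,n0
  I3: injects 0.00116 A into n1 (from n2)
  Y(R4) = 0.0004149 S between n1,n0
  I4: injects 0.00744 A into n3 (from n2)
  Y(R5) = 0.001767 S between n0,n2
  Y(C2) = 0.000 S between n3,n2
  V1: constraint V(n2)−V(n3) = 2.26
Assemble and solve the 4×4 MNA system:
  V(n1)=1.730  V(n2)=289.7  V(n3)=287.4
  i(V1)=-0.009592

289.7 V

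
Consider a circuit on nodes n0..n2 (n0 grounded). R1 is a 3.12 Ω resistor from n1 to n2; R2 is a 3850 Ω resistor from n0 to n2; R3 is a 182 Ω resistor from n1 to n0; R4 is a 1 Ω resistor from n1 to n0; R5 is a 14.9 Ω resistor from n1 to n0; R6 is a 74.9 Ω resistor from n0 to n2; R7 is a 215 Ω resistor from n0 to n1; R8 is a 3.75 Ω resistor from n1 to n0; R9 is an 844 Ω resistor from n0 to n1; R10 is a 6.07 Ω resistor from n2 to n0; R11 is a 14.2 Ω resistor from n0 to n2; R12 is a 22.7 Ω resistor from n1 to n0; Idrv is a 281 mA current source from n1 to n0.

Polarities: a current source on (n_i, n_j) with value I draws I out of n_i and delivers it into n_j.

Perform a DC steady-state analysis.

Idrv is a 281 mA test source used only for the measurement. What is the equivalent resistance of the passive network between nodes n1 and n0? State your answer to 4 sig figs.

R_eq = 0.6539 Ω

Element admittances at DC:
  Y(R1) = 0.3205 S between n1,n2
  Y(R2) = 0.0002597 S between n0,n2
  Y(R3) = 0.005495 S between n1,n0
  Y(R4) = 1.000 S between n1,n0
  Y(R5) = 0.06711 S between n1,n0
  Y(R6) = 0.01335 S between n0,n2
  Y(R7) = 0.004651 S between n0,n1
  Y(R8) = 0.2667 S between n1,n0
  Y(R9) = 0.001185 S between n0,n1
  Y(R10) = 0.1647 S between n2,n0
  Y(R11) = 0.07042 S between n0,n2
  Y(R12) = 0.04405 S between n1,n0
  Idrv: injects 0.281 A into n0 (from n1)
Assemble and solve the 2×2 MNA system:
  V(n1)=-0.1838  V(n2)=-0.1035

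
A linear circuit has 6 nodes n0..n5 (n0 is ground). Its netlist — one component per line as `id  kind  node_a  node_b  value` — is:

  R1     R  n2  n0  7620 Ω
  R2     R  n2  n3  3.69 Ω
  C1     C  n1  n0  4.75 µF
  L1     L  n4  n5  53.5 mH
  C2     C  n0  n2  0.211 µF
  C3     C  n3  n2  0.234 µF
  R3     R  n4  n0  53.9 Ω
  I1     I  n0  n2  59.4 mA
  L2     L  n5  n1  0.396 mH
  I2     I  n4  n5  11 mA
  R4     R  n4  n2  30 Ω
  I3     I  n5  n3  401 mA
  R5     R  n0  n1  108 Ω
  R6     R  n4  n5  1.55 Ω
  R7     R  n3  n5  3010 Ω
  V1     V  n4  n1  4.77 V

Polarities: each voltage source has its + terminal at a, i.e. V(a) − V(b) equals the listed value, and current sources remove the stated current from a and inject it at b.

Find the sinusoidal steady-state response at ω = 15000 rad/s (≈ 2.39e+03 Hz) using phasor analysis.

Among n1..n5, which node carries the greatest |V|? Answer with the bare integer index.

3

Element admittances at ω=15000 rad/s:
  Y(R1) = 0.0001312+0.000j S between n2,n0
  Y(R2) = 0.2710+0.000j S between n2,n3
  Y(C1) = 0.000+0.07125j S between n1,n0
  Y(L1) = 0.000-0.001246j S between n4,n5
  Y(C2) = 0.000+0.003165j S between n0,n2
  Y(C3) = 0.000+0.003510j S between n3,n2
  Y(R3) = 0.01855+0.000j S between n4,n0
  I1: injects 0.0594 A into n2 (from n0)
  Y(L2) = 0.000-0.1684j S between n5,n1
  I2: injects 0.011 A into n5 (from n4)
  Y(R4) = 0.03333+0.000j S between n4,n2
  I3: injects 0.401 A into n3 (from n5)
  Y(R5) = 0.009259+0.000j S between n0,n1
  Y(R6) = 0.6452+0.000j S between n4,n5
  Y(R7) = 0.0003322+0.000j S between n3,n5
  V1: constraint V(n4)−V(n1) = 4.77
Assemble and solve the 6×6 MNA system:
  V(n1)=-0.8386+0.1771j  V(n2)=17.38-1.441j  V(n3)=18.84-1.457j  V(n4)=3.931+0.1771j  V(n5)=3.068+1.193j
  i(V1)=-0.1915+0.5995j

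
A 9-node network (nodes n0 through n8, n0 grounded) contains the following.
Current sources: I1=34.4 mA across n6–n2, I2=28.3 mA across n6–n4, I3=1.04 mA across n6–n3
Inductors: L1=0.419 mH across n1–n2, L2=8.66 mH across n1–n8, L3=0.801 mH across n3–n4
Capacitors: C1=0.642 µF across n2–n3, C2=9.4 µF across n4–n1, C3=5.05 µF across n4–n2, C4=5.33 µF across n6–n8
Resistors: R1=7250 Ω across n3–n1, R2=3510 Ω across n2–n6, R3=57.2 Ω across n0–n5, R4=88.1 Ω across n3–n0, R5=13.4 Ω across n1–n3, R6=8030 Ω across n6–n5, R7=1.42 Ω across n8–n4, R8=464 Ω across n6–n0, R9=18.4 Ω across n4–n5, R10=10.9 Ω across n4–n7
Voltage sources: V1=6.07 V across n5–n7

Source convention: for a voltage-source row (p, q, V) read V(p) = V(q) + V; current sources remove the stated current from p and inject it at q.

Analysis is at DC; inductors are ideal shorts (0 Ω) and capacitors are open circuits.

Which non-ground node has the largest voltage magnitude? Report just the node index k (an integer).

MNA unknowns: 8 node voltages V₁..V_8 plus 4 source currents (L1, L2, L3, V1)
I1: z[6]−=0.0344, z[2]+=0.0344
L1: row V1−V2=0, i_L1 at 1,2
I2: z[6]−=0.0283, z[4]+=0.0283
C1: Y=0.000 on G[2,3]
I3: z[6]−=0.00104, z[3]+=0.00104
R1: Y=0.0001379 on G[3,1]
C2: Y=0.000 on G[4,1]
R2: Y=0.0002849 on G[2,6]
R3: Y=0.01748 on G[0,5]
C3: Y=0.000 on G[4,2]
L2: row V1−V8=0, i_L2 at 1,8
L3: row V3−V4=0, i_L3 at 3,4
R4: Y=0.01135 on G[3,0]
C4: Y=0.000 on G[6,8]
R5: Y=0.07463 on G[1,3]
R6: Y=0.0001245 on G[6,5]
R7: Y=0.7042 on G[8,4]
R8: Y=0.002155 on G[6,0]
R9: Y=0.05435 on G[4,5]
R10: Y=0.09174 on G[4,7]
V1: row V5−V7=6.07, i_V1 at 5,7
solve → V1=-0.1826, V2=-0.1826, V3=-0.2178, V4=-0.2178, V5=3.189, V6=-24.72, V7=-2.881, V8=-0.1826
aux → i_L1=-0.02741, i_L2=0.02478, i_L3=0.006143, i_V1=-0.2444

6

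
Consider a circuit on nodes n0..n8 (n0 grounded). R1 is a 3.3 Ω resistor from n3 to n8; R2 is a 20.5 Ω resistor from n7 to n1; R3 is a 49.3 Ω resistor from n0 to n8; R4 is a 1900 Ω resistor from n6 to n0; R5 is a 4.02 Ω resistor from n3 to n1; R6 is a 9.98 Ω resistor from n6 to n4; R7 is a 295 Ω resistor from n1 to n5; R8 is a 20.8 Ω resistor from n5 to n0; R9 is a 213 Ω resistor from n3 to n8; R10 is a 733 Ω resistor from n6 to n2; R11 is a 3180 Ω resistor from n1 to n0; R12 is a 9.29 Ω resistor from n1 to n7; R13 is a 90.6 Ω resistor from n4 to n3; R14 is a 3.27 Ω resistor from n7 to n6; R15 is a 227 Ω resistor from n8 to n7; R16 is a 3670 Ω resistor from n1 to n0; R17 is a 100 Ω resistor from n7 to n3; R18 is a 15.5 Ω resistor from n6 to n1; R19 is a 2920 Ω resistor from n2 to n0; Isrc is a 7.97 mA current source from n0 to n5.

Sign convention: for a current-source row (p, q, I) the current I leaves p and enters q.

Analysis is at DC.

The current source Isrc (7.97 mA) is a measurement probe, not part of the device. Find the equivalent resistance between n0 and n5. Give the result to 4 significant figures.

Element admittances at DC:
  Y(R1) = 0.3030 S between n3,n8
  Y(R2) = 0.04878 S between n7,n1
  Y(R3) = 0.02028 S between n0,n8
  Y(R4) = 0.0005263 S between n6,n0
  Y(R5) = 0.2488 S between n3,n1
  Y(R6) = 0.1002 S between n6,n4
  Y(R7) = 0.003390 S between n1,n5
  Y(R8) = 0.04808 S between n5,n0
  Y(R9) = 0.004695 S between n3,n8
  Y(R10) = 0.001364 S between n6,n2
  Y(R11) = 0.0003145 S between n1,n0
  Y(R12) = 0.1076 S between n1,n7
  Y(R13) = 0.01104 S between n4,n3
  Y(R14) = 0.3058 S between n7,n6
  Y(R15) = 0.004405 S between n8,n7
  Y(R16) = 0.0002725 S between n1,n0
  Y(R17) = 0.01000 S between n7,n3
  Y(R18) = 0.06452 S between n6,n1
  Y(R19) = 0.0003425 S between n2,n0
  Isrc: injects 0.00797 A into n5 (from n0)
Assemble and solve the 8×8 MNA system:
  V(n1)=0.02348  V(n2)=0.01854  V(n3)=0.02194  V(n4)=0.02307  V(n5)=0.1564  V(n6)=0.02319  V(n7)=0.02324  V(n8)=0.02062

R_eq = 19.62 Ω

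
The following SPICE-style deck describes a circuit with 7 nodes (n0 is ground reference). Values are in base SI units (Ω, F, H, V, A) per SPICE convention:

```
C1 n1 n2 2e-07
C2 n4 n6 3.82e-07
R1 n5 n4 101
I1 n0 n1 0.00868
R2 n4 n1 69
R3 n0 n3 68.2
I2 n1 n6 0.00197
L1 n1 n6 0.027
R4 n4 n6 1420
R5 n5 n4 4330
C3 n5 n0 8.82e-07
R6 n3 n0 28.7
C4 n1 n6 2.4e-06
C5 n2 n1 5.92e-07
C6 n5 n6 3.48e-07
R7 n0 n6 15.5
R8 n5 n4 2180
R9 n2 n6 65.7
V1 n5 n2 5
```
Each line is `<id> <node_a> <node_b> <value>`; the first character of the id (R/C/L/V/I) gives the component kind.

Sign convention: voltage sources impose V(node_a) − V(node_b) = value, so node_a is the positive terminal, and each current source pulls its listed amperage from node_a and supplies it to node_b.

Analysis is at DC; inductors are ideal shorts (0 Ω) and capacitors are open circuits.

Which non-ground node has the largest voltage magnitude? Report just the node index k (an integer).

Element admittances at DC:
  Y(C1) = 0.000 S between n1,n2
  Y(C2) = 0.000 S between n4,n6
  Y(R1) = 0.009901 S between n5,n4
  I1: injects 0.00868 A into n1 (from n0)
  Y(R2) = 0.01449 S between n4,n1
  Y(R3) = 0.01466 S between n0,n3
  I2: injects 0.00197 A into n6 (from n1)
  L1: short n1↔n6 (DC inductor)
  Y(R4) = 0.0007042 S between n4,n6
  Y(R5) = 0.0002309 S between n5,n4
  Y(C3) = 0.000 S between n5,n0
  Y(R6) = 0.03484 S between n3,n0
  Y(C4) = 0.000 S between n1,n6
  Y(C5) = 0.000 S between n2,n1
  Y(C6) = 0.000 S between n5,n6
  Y(R7) = 0.06452 S between n0,n6
  Y(R8) = 0.0004587 S between n5,n4
  Y(R9) = 0.01522 S between n2,n6
  V1: constraint V(n5)−V(n2) = 5
Assemble and solve the 8×8 MNA system:
  V(n1)=0.1345  V(n2)=-1.319  V(n3)=0.000  V(n4)=1.591  V(n5)=3.681  V(n6)=0.1345
  i(L1)=0.02782  i(V1)=-0.02213

5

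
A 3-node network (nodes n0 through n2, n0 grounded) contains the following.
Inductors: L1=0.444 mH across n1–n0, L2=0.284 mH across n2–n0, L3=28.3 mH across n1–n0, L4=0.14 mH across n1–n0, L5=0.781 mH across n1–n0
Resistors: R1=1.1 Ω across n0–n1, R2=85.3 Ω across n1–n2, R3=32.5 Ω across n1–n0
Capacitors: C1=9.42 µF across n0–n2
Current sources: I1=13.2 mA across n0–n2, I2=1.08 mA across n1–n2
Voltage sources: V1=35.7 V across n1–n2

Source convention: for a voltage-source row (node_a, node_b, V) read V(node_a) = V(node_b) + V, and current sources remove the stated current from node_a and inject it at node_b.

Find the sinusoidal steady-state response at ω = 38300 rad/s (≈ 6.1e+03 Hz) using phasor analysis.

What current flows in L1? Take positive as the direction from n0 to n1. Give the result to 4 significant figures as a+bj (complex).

-0.6005-0.006078j A

Apply KCL at each of the 2 non-ground nodes and solve the resulting linear system.
Node n1: branches {L1, L3, R1, L4, I2, R2, L5, R3, V1} → V_1 = -0.1034+10.21j
Node n2: branches {L2, C1, I1, I2, R2, V1} → V_2 = -35.80+10.21j
Source currents: i(V1)=-3.178-9.626j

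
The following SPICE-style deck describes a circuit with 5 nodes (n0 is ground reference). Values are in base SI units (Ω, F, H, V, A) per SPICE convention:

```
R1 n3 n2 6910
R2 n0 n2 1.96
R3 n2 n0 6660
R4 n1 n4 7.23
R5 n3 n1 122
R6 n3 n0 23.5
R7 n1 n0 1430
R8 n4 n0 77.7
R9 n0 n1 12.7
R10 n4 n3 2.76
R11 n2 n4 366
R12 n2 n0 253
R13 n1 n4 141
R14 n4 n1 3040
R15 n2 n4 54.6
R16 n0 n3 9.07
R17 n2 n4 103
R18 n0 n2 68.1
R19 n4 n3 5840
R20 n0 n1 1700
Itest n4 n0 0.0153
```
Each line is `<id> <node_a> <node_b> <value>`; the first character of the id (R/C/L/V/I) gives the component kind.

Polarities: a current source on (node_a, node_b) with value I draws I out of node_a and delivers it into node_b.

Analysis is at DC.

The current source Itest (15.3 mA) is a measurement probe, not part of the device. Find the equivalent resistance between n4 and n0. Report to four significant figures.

R_eq = 4.971 Ω

MNA unknowns: 4 node voltages V₁..V_4
R1: Y=0.0001447 on G[3,2]
R2: Y=0.5102 on G[0,2]
R3: Y=0.0001502 on G[2,0]
R4: Y=0.1383 on G[1,4]
R5: Y=0.008197 on G[3,1]
R6: Y=0.04255 on G[3,0]
R7: Y=0.0006993 on G[1,0]
R8: Y=0.01287 on G[4,0]
R9: Y=0.07874 on G[0,1]
R10: Y=0.3623 on G[4,3]
R11: Y=0.002732 on G[2,4]
R12: Y=0.003953 on G[2,0]
R13: Y=0.007092 on G[1,4]
R14: Y=0.0003289 on G[4,1]
R15: Y=0.01832 on G[2,4]
R16: Y=0.1103 on G[0,3]
R17: Y=0.009709 on G[2,4]
R18: Y=0.01468 on G[0,2]
R19: Y=0.0001712 on G[4,3]
R20: Y=0.0005882 on G[0,1]
Itest: z[4]−=0.0153, z[0]+=0.0153
solve → V1=-0.04925, V2=-0.004192, V3=-0.05342, V4=-0.07605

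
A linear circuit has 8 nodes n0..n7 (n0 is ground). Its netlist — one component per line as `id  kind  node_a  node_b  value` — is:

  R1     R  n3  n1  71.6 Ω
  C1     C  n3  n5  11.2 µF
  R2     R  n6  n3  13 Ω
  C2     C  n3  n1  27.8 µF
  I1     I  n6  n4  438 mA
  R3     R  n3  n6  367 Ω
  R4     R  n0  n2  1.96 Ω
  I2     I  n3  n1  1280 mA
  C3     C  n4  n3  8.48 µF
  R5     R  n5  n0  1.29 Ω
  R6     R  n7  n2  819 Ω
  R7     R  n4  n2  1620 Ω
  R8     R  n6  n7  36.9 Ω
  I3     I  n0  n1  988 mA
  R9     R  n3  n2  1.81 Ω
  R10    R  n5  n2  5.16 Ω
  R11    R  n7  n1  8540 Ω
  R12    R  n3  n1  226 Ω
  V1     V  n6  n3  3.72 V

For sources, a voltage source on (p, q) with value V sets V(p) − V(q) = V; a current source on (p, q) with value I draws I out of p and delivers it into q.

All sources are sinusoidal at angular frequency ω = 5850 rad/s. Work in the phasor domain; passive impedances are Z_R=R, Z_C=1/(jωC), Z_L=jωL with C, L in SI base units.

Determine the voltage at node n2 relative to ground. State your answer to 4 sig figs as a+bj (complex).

1.431-0.2200j V

Element admittances at ω=5850 rad/s:
  Y(R1) = 0.01397+0.000j S between n3,n1
  Y(C1) = 0.000+0.06552j S between n3,n5
  Y(R2) = 0.07692+0.000j S between n6,n3
  Y(C2) = 0.000+0.1626j S between n3,n1
  I1: injects 0.438 A into n4 (from n6)
  Y(R3) = 0.002725+0.000j S between n3,n6
  Y(R4) = 0.5102+0.000j S between n0,n2
  I2: injects 1.28 A into n1 (from n3)
  Y(C3) = 0.000+0.04961j S between n4,n3
  Y(R5) = 0.7752+0.000j S between n5,n0
  Y(R6) = 0.001221+0.000j S between n7,n2
  Y(R7) = 0.0006173+0.000j S between n4,n2
  Y(R8) = 0.02710+0.000j S between n6,n7
  I3: injects 0.988 A into n1 (from n0)
  Y(R9) = 0.5525+0.000j S between n3,n2
  Y(R10) = 0.1938+0.000j S between n5,n2
  Y(R11) = 0.0001171+0.000j S between n7,n1
  Y(R12) = 0.004425+0.000j S between n3,n1
  V1: constraint V(n6)−V(n3) = 3.72
Assemble and solve the 8×8 MNA system:
  V(n1)=4.692-14.31j  V(n2)=1.431-0.2200j  V(n3)=3.125-0.5401j  V(n4)=3.238-9.347j  V(n5)=0.3326+0.1448j  V(n6)=6.845-0.5401j  V(n7)=6.604-0.5831j
  i(V1)=-0.7408-0.001164j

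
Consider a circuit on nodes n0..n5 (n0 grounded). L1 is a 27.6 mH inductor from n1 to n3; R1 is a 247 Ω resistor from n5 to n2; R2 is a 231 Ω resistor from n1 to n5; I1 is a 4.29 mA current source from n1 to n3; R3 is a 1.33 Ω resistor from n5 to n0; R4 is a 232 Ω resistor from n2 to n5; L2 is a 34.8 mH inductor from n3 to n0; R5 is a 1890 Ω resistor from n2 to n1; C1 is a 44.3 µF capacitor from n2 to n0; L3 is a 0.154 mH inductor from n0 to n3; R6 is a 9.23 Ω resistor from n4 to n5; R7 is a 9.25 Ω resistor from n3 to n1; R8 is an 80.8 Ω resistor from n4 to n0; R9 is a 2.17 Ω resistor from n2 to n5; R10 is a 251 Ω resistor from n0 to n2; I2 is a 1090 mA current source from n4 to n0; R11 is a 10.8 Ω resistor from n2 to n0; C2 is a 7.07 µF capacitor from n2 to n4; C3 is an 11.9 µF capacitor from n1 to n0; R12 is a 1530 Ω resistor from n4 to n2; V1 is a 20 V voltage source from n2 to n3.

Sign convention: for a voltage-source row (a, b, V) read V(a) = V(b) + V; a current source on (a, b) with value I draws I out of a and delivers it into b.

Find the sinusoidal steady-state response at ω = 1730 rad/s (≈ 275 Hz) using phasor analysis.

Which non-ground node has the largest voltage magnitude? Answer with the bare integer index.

2

Apply KCL at each of the 5 non-ground nodes and solve the resulting linear system.
Node n1: branches {L1, R2, I1, R5, R7, C3} → V_1 = 0.1328-2.221j
Node n2: branches {R1, R4, R5, C1, R9, R10, R11, C2, R12, V1} → V_2 = 20.23-2.240j
Node n3: branches {L1, I1, L2, L3, R7, V1} → V_3 = 0.2285-2.240j
Node n4: branches {R6, R8, I2, C2, R12} → V_4 = -2.292+1.669j
Node n5: branches {R1, R2, R3, R4, R6, R9} → V_5 = 6.930-0.6595j
Source currents: i(V1)=-8.438-0.8655j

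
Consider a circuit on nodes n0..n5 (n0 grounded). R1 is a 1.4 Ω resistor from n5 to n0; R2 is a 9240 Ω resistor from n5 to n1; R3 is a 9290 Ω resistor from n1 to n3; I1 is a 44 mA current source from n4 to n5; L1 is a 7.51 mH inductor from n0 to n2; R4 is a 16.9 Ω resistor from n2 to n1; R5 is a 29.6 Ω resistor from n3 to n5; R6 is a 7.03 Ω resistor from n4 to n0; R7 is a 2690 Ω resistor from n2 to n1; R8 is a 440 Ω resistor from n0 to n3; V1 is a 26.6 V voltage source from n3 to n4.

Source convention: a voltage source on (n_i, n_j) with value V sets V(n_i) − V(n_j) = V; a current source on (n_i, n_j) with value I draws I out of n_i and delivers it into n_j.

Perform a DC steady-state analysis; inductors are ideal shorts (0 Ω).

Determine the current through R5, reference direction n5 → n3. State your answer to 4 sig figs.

-0.6804 A

MNA unknowns: 5 node voltages V₁..V_5 plus 2 source currents (L1, V1)
R1: Y=0.7143 on G[5,0]
R2: Y=0.0001082 on G[5,1]
R3: Y=0.0001076 on G[1,3]
I1: z[4]−=0.044, z[5]+=0.044
L1: row V0−V2=0, i_L1 at 0,2
R4: Y=0.05917 on G[2,1]
R5: Y=0.03378 on G[3,5]
R6: Y=0.1422 on G[4,0]
R7: Y=0.0003717 on G[2,1]
R8: Y=0.002273 on G[0,3]
V1: row V3−V4=26.6, i_V1 at 3,4
solve → V1=0.03994, V2=0.000, V3=21.15, V4=-5.446, V5=1.014
aux → i_L1=-0.002378, i_V1=-0.7307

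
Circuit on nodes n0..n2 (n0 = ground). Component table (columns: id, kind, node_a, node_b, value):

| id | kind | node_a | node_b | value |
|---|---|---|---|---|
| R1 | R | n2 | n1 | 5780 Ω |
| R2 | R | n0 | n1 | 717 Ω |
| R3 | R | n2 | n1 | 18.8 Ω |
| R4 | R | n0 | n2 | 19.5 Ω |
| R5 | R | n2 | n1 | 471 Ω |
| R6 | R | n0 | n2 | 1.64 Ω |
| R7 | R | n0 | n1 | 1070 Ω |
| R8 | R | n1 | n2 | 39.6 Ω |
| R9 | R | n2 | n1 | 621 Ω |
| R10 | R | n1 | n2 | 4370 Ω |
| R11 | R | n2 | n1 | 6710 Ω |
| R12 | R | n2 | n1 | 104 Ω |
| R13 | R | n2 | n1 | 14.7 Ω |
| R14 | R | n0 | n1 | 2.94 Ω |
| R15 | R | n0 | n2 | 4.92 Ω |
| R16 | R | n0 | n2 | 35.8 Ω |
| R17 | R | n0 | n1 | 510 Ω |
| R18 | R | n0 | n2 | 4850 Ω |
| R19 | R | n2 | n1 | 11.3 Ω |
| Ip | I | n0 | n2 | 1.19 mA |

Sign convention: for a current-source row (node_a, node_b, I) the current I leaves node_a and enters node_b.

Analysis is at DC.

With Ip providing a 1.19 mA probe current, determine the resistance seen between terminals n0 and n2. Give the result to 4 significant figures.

Apply KCL at each of the 2 non-ground nodes and solve the resulting linear system.
Node n1: branches {R1, R2, R3, R5, R7, R8, R9, R10, R11, R12, R13, R14, R17, R19} → V_1 = 0.0004814
Node n2: branches {R1, R3, R4, R5, R6, R8, R9, R10, R11, R12, R13, R15, R16, R18, R19, Ip} → V_2 = 0.001148

R_eq = 0.9644 Ω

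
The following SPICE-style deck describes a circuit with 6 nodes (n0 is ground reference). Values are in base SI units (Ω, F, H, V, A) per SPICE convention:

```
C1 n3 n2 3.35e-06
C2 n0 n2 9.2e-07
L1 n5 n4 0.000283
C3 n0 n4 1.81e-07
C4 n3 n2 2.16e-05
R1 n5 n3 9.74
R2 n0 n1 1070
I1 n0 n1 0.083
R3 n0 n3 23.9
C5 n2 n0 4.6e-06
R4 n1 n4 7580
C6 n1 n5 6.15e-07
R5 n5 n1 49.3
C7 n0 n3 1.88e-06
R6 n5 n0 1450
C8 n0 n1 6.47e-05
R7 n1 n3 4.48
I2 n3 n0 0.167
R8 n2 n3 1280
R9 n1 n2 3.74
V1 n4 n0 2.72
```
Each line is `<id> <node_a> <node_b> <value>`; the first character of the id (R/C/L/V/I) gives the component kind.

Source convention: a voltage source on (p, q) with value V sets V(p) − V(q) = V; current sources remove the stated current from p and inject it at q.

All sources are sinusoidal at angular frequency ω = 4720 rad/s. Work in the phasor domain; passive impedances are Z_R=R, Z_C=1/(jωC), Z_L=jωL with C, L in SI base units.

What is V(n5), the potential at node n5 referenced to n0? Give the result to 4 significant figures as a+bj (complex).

2.756-0.3997j V

MNA unknowns: 5 node voltages V₁..V_5 plus 1 source current (V1)
C1: Y=0.000+0.01581j on G[3,2]
C2: Y=0.000+0.004342j on G[0,2]
L1: Y=0.000-0.7486j on G[5,4]
C3: Y=0.000+0.0008543j on G[0,4]
C4: Y=0.000+0.1020j on G[3,2]
R1: Y=0.1027+0.000j on G[5,3]
R2: Y=0.0009346+0.000j on G[0,1]
I1: z[0]−=0.083, z[1]+=0.083
R3: Y=0.04184+0.000j on G[0,3]
C5: Y=0.000+0.02171j on G[2,0]
R4: Y=0.0001319+0.000j on G[1,4]
C6: Y=0.000+0.002903j on G[1,5]
R5: Y=0.02028+0.000j on G[5,1]
C7: Y=0.000+0.008874j on G[0,3]
R6: Y=0.0006897+0.000j on G[5,0]
C8: Y=0.000+0.3054j on G[0,1]
R7: Y=0.2232+0.000j on G[1,3]
I2: z[3]−=0.167, z[0]+=0.167
R8: Y=0.0007813+0.000j on G[2,3]
R9: Y=0.2674+0.000j on G[1,2]
V1: row V4−V0=2.72, i_V1 at 4,0
solve → V1=0.1470-0.5899j, V2=0.1267-0.4949j, V3=0.3709-0.5567j, V4=2.720+0.000j, V5=2.756-0.3997j
aux → i_V1=-0.2995-0.02968j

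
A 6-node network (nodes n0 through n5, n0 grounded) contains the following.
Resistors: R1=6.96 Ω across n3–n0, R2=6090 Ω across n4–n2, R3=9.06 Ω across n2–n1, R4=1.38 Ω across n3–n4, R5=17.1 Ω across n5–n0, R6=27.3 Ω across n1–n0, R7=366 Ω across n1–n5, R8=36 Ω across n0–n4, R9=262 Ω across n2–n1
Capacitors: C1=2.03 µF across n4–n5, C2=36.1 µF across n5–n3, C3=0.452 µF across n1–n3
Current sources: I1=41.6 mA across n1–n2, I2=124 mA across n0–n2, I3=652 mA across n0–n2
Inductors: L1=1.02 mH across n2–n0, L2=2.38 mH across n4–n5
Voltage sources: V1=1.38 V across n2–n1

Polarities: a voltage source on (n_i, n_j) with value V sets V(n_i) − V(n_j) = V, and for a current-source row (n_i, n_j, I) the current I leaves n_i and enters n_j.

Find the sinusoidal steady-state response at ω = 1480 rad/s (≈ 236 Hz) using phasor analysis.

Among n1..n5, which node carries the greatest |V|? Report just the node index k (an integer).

1

Apply KCL at each of the 5 non-ground nodes and solve the resulting linear system.
Node n1: branches {I1, R3, R6, R7, C3, R9, V1} → V_1 = -1.307+1.250j
Node n2: branches {R2, I1, I2, R3, L1, I3, R9, V1} → V_2 = 0.07325+1.250j
Node n3: branches {R1, R4, C2, C3} → V_3 = -0.01473+0.01182j
Node n4: branches {R2, C1, R4, R8, L2} → V_4 = -0.01666+0.01645j
Node n5: branches {C1, R5, C2, R7, L2} → V_5 = -0.02949+0.009777j
Source currents: i(V1)=-0.1682+0.04832j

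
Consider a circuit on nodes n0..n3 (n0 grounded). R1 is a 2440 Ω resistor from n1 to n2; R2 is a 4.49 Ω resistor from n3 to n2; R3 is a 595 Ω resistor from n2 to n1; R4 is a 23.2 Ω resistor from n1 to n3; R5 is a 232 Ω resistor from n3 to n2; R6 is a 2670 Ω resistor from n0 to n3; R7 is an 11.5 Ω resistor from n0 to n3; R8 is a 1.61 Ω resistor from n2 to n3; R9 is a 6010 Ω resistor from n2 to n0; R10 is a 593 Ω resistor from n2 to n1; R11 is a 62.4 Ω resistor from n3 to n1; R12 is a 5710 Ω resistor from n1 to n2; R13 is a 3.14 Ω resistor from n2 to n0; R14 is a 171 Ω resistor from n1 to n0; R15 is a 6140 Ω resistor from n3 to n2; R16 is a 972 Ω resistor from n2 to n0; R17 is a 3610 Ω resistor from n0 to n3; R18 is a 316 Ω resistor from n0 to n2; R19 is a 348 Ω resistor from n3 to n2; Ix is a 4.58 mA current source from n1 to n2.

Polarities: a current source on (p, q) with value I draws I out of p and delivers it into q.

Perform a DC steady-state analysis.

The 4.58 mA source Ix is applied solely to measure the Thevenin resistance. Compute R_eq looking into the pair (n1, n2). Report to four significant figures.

Element admittances at DC:
  Y(R1) = 0.0004098 S between n1,n2
  Y(R2) = 0.2227 S between n3,n2
  Y(R3) = 0.001681 S between n2,n1
  Y(R4) = 0.04310 S between n1,n3
  Y(R5) = 0.004310 S between n3,n2
  Y(R6) = 0.0003745 S between n0,n3
  Y(R7) = 0.08696 S between n0,n3
  Y(R8) = 0.6211 S between n2,n3
  Y(R9) = 0.0001664 S between n2,n0
  Y(R10) = 0.001686 S between n2,n1
  Y(R11) = 0.01603 S between n3,n1
  Y(R12) = 0.0001751 S between n1,n2
  Y(R13) = 0.3185 S between n2,n0
  Y(R14) = 0.005848 S between n1,n0
  Y(R15) = 0.0001629 S between n3,n2
  Y(R16) = 0.001029 S between n2,n0
  Y(R17) = 0.0002770 S between n0,n3
  Y(R18) = 0.003165 S between n0,n2
  Y(R19) = 0.002874 S between n3,n2
  Ix: injects 0.00458 A into n2 (from n1)
Assemble and solve the 3×3 MNA system:
  V(n1)=-0.06842  V(n2)=0.001900  V(n3)=-0.002434

R_eq = 15.35 Ω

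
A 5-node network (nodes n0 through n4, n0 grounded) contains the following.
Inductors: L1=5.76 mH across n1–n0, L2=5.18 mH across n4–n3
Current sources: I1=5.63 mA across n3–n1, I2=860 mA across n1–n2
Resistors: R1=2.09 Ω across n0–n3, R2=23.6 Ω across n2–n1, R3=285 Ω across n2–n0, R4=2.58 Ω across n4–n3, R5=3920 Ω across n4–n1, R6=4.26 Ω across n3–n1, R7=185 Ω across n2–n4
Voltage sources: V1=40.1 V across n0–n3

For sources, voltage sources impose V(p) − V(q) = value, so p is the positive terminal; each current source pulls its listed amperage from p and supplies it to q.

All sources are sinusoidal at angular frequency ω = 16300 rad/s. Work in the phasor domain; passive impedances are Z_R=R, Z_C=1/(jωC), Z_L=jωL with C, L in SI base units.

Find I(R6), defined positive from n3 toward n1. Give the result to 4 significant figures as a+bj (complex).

0.007307+0.4141j A

Element admittances at ω=16300 rad/s:
  Y(L1) = 0.000-0.01065j S between n1,n0
  I1: injects 0.00563 A into n1 (from n3)
  Y(R1) = 0.4785+0.000j S between n0,n3
  Y(R2) = 0.04237+0.000j S between n2,n1
  Y(R3) = 0.003509+0.000j S between n2,n0
  Y(R4) = 0.3876+0.000j S between n4,n3
  I2: injects 0.86 A into n2 (from n1)
  Y(R5) = 0.0002551+0.000j S between n4,n1
  Y(R6) = 0.2347+0.000j S between n3,n1
  Y(R7) = 0.005405+0.000j S between n2,n4
  Y(L2) = 0.000-0.01184j S between n4,n3
  V1: constraint V(n0)−V(n3) = 40.1
Assemble and solve the 5×5 MNA system:
  V(n1)=-40.13-1.764j  V(n2)=-20.59-1.459j  V(n3)=-40.10+0.000j  V(n4)=-39.83-0.01310j
  i(V1)=-19.28+0.4223j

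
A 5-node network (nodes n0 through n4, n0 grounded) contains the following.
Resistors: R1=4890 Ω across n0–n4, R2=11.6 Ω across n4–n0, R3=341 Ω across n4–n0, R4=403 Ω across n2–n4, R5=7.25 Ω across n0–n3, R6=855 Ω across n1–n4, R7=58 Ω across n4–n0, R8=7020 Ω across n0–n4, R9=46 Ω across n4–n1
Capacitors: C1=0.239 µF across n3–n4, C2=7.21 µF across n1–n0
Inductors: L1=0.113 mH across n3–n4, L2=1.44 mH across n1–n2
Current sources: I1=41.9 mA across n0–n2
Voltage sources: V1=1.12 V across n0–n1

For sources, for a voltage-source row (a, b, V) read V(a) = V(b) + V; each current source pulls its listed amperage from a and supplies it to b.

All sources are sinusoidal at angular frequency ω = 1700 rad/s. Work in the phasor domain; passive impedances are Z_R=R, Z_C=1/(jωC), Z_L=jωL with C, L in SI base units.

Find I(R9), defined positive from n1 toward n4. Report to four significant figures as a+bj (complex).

MNA unknowns: 4 node voltages V₁..V_4 plus 1 source current (V1)
R1: Y=0.0002045+0.000j on G[0,4]
R2: Y=0.08621+0.000j on G[4,0]
C1: Y=0.000+0.0004063j on G[3,4]
C2: Y=0.000+0.01226j on G[1,0]
L1: Y=0.000-5.206j on G[3,4]
R3: Y=0.002933+0.000j on G[4,0]
R4: Y=0.002481+0.000j on G[2,4]
I1: z[0]−=0.0419, z[2]+=0.0419
R5: Y=0.1379+0.000j on G[0,3]
R6: Y=0.001170+0.000j on G[1,4]
R7: Y=0.01724+0.000j on G[4,0]
R8: Y=0.0001425+0.000j on G[0,4]
R9: Y=0.02174+0.000j on G[4,1]
L2: Y=0.000-0.4085j on G[1,2]
V1: row V0−V1=1.12, i_V1 at 0,1
solve → V1=-1.120+0.000j, V2=-1.119+0.1087j, V3=-0.1053+0.002364j, V4=-0.1053-0.0004256j
aux → i_V1=-0.06766-0.01345j

-0.02206+9.253e-06j A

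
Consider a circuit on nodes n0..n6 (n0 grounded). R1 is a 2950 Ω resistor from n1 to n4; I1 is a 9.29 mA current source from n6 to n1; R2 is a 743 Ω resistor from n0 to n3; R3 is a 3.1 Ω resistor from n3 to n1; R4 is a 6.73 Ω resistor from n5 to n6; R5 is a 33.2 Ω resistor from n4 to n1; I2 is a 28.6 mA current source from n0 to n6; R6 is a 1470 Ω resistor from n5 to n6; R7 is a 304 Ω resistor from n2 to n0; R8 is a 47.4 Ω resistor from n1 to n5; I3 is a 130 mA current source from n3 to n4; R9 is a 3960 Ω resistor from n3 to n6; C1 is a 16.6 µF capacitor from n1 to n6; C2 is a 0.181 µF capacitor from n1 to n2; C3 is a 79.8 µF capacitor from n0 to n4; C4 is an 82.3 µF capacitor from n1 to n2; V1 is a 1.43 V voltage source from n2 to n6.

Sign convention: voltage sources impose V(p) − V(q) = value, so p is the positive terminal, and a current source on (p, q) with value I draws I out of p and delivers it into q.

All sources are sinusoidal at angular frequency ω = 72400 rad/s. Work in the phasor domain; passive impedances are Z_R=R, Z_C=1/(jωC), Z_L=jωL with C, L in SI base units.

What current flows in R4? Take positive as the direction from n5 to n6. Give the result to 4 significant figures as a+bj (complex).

0.02190+0.0001289j A

MNA unknowns: 6 node voltages V₁..V_6 plus 1 source current (V1)
R1: Y=0.0003390+0.000j on G[1,4]
I1: z[6]−=0.00929, z[1]+=0.00929
R2: Y=0.001346+0.000j on G[0,3]
R3: Y=0.3226+0.000j on G[3,1]
R4: Y=0.1486+0.000j on G[5,6]
R5: Y=0.03012+0.000j on G[4,1]
I2: z[0]−=0.0286, z[6]+=0.0286
R6: Y=0.0006803+0.000j on G[5,6]
R7: Y=0.003289+0.000j on G[2,0]
R8: Y=0.02110+0.000j on G[1,5]
I3: z[3]−=0.13, z[4]+=0.13
R9: Y=0.0002525+0.000j on G[3,6]
C1: Y=0.000+1.202j on G[1,6]
C2: Y=0.000+0.01310j on G[1,2]
C3: Y=0.000+5.778j on G[0,4]
C4: Y=0.000+5.959j on G[1,2]
V1: row V2−V6=1.43, i_V1 at 2,6
solve → V1=-2.897-0.005618j, V2=-2.657-0.01262j, V3=-3.287-0.005600j, V4=8.492e-06-0.007229j, V5=-3.940-0.01176j, V6=-4.087-0.01262j
aux → i_V1=-0.03310-1.431j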